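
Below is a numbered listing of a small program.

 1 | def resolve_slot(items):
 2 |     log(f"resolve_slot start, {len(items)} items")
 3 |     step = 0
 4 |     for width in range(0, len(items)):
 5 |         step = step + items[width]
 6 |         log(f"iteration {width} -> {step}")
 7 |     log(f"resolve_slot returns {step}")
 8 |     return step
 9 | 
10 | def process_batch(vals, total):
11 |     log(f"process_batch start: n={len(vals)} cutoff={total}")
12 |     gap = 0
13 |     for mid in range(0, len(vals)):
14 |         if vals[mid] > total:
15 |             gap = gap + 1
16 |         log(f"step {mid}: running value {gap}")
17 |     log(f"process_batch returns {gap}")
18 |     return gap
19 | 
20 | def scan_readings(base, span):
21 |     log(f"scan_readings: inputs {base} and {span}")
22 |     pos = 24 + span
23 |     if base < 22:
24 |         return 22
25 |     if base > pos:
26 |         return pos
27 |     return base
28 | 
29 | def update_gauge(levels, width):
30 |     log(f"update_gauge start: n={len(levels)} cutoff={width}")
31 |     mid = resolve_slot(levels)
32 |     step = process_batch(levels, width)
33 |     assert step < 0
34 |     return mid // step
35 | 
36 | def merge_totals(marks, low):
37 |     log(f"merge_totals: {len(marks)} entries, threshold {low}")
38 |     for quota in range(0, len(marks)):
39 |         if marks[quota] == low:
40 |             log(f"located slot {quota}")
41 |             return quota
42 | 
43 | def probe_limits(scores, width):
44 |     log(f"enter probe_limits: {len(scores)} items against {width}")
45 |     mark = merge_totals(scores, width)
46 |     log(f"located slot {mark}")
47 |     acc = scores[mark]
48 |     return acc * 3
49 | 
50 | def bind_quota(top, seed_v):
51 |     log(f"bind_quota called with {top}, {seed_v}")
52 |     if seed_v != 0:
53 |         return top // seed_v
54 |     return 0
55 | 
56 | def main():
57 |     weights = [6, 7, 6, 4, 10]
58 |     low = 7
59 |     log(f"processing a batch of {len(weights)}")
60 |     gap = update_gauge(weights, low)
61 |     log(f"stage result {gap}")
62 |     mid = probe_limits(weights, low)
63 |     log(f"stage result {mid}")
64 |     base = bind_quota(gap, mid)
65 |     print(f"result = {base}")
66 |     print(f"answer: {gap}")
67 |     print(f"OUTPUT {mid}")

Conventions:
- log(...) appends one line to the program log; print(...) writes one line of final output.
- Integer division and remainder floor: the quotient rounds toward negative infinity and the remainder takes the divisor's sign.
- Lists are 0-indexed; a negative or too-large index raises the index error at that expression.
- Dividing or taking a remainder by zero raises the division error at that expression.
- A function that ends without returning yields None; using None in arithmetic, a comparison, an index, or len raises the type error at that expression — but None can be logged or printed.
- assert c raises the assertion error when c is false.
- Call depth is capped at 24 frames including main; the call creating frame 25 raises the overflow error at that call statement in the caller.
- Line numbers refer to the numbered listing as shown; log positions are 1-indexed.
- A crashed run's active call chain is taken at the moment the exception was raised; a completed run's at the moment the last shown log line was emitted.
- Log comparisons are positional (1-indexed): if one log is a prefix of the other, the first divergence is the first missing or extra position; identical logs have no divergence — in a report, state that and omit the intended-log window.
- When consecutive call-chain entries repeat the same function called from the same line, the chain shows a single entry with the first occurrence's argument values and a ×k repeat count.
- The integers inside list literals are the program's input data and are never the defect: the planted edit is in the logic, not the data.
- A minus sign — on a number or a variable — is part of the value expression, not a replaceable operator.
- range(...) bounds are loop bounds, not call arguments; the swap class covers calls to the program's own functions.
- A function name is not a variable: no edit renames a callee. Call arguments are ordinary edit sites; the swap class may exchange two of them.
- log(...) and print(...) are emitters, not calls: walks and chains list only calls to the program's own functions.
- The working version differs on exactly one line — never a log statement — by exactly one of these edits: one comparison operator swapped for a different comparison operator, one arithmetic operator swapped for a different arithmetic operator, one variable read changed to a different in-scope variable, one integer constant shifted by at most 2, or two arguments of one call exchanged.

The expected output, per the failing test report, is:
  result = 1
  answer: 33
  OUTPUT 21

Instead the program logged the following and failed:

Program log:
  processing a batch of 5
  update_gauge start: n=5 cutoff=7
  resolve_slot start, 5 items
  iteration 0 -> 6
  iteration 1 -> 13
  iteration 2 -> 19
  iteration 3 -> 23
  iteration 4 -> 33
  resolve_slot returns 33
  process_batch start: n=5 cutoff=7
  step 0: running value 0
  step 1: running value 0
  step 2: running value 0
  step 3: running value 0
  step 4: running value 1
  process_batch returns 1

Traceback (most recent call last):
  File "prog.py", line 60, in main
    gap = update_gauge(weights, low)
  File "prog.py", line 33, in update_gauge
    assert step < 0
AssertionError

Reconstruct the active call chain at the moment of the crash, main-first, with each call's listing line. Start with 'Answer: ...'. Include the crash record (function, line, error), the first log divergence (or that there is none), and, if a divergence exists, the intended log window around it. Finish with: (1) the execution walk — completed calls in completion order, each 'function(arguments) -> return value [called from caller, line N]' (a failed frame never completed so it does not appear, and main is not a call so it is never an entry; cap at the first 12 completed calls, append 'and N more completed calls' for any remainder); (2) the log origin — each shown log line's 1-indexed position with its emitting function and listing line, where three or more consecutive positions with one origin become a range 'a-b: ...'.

Answer: main -> update_gauge (called at line 60).
Core observation: The faulty run's log stops after 16 lines; the working version's next line would be 'stage result 33'.
Crash: update_gauge, line 33, AssertionError.
First divergence: position 17 — the faulty run's log ends after 16 lines; the working version continues with 'stage result 33'.
Intended log window:
  15: step 4: running value 1
  16: process_batch returns 1
  17: stage result 33
  18: enter probe_limits: 5 items against 7
Execution walk:
  resolve_slot([6, 7, 6, 4, 10]) -> 33  [called from update_gauge, line 31]
  process_batch([6, 7, 6, 4, 10], 7) -> 1  [called from update_gauge, line 32]
Log line origins:
  1: emitted by main (line 59)
  2: emitted by update_gauge (line 30)
  3: emitted by resolve_slot (line 2)
  4-8: emitted by resolve_slot (line 6)
  9: emitted by resolve_slot (line 7)
  10: emitted by process_batch (line 11)
  11-15: emitted by process_batch (line 16)
  16: emitted by process_batch (line 17)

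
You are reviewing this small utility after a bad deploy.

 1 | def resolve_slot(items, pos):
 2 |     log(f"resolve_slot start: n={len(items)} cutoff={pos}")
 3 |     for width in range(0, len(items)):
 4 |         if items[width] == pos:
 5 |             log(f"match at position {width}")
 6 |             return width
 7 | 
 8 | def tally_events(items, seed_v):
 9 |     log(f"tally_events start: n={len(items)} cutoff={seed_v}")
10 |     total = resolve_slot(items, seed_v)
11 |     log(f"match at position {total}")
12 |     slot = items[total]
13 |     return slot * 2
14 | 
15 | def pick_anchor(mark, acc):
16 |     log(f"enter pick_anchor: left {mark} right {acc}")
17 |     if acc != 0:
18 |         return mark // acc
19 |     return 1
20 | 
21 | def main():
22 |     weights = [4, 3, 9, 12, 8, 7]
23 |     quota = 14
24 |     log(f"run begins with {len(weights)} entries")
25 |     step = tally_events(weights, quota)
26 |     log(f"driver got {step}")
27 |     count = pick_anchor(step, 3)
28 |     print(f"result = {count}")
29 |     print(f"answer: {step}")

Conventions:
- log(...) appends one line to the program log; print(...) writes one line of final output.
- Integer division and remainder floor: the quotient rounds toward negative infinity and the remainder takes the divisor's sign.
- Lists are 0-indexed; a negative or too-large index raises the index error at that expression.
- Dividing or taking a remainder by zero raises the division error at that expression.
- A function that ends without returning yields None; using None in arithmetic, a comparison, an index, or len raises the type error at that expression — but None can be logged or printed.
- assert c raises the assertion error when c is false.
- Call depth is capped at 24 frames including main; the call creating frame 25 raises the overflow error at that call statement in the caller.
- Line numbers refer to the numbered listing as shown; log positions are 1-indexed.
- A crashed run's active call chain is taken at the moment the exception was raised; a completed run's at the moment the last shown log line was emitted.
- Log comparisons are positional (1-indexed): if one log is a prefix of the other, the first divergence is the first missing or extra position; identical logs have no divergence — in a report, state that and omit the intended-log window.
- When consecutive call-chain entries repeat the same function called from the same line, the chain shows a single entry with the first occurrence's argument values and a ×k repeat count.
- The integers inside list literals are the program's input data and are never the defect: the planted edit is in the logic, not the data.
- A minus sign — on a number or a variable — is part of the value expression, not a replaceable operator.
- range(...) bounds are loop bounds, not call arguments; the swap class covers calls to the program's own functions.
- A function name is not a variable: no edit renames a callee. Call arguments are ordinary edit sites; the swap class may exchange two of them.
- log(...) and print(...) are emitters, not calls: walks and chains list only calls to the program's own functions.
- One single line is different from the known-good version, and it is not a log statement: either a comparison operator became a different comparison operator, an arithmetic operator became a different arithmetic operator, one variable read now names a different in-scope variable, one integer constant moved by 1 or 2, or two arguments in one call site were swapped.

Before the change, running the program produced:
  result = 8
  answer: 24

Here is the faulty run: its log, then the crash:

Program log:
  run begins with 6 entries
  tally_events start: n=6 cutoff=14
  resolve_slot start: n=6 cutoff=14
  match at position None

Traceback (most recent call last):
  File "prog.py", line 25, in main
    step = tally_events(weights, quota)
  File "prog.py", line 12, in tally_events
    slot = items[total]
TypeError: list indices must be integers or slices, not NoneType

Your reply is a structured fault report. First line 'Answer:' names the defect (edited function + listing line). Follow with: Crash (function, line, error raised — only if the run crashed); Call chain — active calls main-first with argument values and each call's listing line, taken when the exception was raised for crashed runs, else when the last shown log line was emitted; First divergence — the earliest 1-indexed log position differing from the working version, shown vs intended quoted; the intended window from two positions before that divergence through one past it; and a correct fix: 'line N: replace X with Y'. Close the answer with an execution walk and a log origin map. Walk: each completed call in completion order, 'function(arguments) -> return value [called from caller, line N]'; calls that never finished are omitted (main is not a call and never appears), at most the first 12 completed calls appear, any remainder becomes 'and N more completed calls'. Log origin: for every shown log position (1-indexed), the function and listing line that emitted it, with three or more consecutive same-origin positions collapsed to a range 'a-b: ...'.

Answer: the defect is in main at line 23.
Key observation: Log line 2 is where behavior first shows: 'tally_events start: n=6 cutoff=14' appears instead of 'tally_events start: n=6 cutoff=12'.
Crash: tally_events, line 12, TypeError.
Call chain: main -> tally_events([4, 3, 9, 12, 8, 7], 14) (called at line 25).
First divergence: position 2 — the shown line 'tally_events start: n=6 cutoff=14' should read 'tally_events start: n=6 cutoff=12'.
Intended log window:
  1: run begins with 6 entries
  2: tally_events start: n=6 cutoff=12
  3: resolve_slot start: n=6 cutoff=12
Execution walk:
  resolve_slot([4, 3, 9, 12, 8, 7], 14) -> None  [called from tally_events, line 10]
Log line origins:
  1: logged in main at line 24
  2: logged in tally_events at line 9
  3: logged in resolve_slot at line 2
  4: logged in tally_events at line 11
A correct fix: line 23: replace `14` with `12`.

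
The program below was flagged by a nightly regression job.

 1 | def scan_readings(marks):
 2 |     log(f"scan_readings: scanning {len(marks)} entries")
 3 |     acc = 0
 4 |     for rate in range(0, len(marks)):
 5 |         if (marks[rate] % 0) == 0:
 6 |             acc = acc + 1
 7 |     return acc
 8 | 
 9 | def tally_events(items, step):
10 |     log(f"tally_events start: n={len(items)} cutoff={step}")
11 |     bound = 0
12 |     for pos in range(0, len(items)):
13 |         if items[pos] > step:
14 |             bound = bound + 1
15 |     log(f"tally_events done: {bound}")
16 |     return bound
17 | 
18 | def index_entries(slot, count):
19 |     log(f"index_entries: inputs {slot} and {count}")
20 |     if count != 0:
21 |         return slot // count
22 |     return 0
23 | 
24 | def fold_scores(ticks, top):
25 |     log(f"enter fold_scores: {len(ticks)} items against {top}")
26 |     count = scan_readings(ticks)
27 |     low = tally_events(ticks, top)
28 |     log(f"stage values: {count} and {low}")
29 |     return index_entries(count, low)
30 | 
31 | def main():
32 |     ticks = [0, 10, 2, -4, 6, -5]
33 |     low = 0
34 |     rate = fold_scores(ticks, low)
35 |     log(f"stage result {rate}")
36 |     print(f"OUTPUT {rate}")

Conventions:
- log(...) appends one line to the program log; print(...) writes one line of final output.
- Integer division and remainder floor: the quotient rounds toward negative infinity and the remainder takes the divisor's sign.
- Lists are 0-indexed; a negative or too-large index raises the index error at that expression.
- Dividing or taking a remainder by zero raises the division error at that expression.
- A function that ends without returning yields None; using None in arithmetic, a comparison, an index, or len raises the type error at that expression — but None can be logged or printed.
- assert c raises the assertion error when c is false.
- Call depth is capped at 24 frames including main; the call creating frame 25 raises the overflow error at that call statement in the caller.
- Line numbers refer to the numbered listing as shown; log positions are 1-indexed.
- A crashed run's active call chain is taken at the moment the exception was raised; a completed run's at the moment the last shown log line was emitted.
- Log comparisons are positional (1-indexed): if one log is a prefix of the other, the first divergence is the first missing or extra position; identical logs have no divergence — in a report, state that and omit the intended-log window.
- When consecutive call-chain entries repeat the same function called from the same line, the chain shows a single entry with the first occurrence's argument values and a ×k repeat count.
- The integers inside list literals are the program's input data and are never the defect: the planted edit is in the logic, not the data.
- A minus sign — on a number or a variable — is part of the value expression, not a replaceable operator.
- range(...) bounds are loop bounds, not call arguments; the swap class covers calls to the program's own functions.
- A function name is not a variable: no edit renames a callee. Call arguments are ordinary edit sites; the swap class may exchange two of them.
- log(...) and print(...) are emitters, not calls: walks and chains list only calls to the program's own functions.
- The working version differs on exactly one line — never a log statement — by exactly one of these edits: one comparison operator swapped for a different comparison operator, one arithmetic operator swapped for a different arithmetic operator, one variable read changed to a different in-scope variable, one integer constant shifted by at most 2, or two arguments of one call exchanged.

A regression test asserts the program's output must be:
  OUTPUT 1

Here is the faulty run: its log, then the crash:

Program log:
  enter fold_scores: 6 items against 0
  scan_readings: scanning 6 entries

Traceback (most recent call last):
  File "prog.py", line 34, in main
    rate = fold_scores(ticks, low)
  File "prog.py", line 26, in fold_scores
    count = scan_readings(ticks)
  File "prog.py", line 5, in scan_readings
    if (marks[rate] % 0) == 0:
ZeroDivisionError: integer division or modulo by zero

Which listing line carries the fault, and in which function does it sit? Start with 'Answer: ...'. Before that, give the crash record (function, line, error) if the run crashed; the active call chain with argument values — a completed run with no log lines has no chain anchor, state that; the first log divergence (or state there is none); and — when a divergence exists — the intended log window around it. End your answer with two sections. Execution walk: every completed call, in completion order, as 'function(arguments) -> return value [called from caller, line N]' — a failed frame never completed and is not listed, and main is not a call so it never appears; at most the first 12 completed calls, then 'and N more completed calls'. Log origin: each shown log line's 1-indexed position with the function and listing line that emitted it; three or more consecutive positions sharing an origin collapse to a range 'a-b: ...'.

Answer: the defect is in scan_readings at line 5.
Core observation: The shown log is a 2-line prefix of the intended one, whose next entry is 'tally_events start: n=6 cutoff=0'.
Crash: scan_readings, line 5, ZeroDivisionError.
Call chain: main -> fold_scores([0, 10, 2, -4, 6, -5], 0) (called at line 34) -> scan_readings([0, 10, 2, -4, 6, -5]) (called at line 26).
First divergence: position 3; the shown log stops at 2 lines while the working version next logs 'tally_events start: n=6 cutoff=0'.
Intended log window:
  1: enter fold_scores: 6 items against 0
  2: scan_readings: scanning 6 entries
  3: tally_events start: n=6 cutoff=0
  4: tally_events done: 3
Execution walk:
  (no call completed)
Origin of each log line:
  1: emitted by fold_scores (line 25)
  2: emitted by scan_readings (line 2)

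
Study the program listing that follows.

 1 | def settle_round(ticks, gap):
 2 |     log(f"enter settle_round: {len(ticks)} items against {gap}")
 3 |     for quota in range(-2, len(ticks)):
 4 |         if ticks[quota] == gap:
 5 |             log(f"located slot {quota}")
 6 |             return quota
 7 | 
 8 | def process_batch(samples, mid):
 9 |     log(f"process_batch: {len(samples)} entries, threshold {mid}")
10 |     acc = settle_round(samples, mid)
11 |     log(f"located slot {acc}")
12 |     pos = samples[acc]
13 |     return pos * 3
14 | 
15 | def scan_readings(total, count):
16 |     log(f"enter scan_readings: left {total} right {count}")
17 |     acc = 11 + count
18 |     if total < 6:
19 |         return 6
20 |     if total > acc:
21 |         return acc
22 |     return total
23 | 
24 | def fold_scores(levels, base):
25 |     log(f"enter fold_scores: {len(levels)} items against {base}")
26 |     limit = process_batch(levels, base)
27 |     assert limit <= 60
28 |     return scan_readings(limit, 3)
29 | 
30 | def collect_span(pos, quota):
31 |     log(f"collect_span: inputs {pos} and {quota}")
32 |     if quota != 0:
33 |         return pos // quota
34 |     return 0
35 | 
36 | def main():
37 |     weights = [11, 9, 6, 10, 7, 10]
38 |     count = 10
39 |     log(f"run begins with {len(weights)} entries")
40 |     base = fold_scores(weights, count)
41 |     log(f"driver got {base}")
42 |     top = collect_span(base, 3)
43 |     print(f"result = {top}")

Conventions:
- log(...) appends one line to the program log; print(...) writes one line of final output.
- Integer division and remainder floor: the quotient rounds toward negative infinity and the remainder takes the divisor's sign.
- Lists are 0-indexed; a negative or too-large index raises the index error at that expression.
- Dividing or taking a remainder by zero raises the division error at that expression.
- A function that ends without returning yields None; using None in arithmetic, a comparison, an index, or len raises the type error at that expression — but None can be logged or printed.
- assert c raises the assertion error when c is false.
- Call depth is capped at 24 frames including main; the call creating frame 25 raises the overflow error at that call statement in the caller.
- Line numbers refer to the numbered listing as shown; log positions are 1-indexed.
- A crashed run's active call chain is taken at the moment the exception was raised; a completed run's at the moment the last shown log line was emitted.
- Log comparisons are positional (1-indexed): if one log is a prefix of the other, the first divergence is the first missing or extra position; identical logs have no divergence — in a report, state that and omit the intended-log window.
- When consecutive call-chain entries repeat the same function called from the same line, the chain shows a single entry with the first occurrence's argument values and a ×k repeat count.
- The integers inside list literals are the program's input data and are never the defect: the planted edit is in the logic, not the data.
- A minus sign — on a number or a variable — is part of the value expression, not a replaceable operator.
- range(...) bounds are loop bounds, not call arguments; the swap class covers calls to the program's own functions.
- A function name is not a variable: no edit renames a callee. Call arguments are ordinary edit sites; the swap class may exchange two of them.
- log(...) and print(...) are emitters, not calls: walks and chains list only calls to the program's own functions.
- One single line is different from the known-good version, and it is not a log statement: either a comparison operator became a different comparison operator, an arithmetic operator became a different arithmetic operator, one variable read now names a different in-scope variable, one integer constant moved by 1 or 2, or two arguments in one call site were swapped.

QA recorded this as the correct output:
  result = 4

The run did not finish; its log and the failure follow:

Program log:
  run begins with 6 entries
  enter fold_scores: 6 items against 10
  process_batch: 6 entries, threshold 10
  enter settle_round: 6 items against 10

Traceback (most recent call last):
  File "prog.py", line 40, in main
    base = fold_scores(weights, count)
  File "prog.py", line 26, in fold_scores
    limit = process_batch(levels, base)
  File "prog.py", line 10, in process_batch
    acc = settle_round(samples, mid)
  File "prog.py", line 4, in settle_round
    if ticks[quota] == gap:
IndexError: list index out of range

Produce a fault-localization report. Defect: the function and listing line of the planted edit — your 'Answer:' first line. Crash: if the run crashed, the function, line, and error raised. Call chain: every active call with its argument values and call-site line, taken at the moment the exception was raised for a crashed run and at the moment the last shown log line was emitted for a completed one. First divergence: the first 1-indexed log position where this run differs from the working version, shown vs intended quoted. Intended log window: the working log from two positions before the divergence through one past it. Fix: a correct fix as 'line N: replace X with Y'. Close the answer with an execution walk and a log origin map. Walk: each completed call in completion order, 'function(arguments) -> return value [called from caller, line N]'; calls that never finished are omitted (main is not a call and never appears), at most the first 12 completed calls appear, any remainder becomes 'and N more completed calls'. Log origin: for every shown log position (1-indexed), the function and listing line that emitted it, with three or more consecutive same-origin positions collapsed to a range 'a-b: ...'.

Answer: the defect is in settle_round at line 3.
The tell: Only 4 log lines were emitted before the run died; the intended continuation was 'located slot 3'.
Crash: settle_round, line 4, IndexError.
Call chain: main -> fold_scores([11, 9, 6, 10, 7, 10], 10) (called at line 40) -> process_batch([11, 9, 6, 10, 7, 10], 10) (called at line 26) -> settle_round([11, 9, 6, 10, 7, 10], 10) (called at line 10).
First divergence: position 5 — the faulty run's log ends after 4 lines; the working version continues with 'located slot 3'.
Intended log window:
  3: process_batch: 6 entries, threshold 10
  4: enter settle_round: 6 items against 10
  5: located slot 3
  6: located slot 3
Execution walk:
  (no call completed)
Log line origins:
  1: logged in main at line 39
  2: logged in fold_scores at line 25
  3: logged in process_batch at line 9
  4: logged in settle_round at line 2
A correct fix: line 3: replace `-2` with `0`.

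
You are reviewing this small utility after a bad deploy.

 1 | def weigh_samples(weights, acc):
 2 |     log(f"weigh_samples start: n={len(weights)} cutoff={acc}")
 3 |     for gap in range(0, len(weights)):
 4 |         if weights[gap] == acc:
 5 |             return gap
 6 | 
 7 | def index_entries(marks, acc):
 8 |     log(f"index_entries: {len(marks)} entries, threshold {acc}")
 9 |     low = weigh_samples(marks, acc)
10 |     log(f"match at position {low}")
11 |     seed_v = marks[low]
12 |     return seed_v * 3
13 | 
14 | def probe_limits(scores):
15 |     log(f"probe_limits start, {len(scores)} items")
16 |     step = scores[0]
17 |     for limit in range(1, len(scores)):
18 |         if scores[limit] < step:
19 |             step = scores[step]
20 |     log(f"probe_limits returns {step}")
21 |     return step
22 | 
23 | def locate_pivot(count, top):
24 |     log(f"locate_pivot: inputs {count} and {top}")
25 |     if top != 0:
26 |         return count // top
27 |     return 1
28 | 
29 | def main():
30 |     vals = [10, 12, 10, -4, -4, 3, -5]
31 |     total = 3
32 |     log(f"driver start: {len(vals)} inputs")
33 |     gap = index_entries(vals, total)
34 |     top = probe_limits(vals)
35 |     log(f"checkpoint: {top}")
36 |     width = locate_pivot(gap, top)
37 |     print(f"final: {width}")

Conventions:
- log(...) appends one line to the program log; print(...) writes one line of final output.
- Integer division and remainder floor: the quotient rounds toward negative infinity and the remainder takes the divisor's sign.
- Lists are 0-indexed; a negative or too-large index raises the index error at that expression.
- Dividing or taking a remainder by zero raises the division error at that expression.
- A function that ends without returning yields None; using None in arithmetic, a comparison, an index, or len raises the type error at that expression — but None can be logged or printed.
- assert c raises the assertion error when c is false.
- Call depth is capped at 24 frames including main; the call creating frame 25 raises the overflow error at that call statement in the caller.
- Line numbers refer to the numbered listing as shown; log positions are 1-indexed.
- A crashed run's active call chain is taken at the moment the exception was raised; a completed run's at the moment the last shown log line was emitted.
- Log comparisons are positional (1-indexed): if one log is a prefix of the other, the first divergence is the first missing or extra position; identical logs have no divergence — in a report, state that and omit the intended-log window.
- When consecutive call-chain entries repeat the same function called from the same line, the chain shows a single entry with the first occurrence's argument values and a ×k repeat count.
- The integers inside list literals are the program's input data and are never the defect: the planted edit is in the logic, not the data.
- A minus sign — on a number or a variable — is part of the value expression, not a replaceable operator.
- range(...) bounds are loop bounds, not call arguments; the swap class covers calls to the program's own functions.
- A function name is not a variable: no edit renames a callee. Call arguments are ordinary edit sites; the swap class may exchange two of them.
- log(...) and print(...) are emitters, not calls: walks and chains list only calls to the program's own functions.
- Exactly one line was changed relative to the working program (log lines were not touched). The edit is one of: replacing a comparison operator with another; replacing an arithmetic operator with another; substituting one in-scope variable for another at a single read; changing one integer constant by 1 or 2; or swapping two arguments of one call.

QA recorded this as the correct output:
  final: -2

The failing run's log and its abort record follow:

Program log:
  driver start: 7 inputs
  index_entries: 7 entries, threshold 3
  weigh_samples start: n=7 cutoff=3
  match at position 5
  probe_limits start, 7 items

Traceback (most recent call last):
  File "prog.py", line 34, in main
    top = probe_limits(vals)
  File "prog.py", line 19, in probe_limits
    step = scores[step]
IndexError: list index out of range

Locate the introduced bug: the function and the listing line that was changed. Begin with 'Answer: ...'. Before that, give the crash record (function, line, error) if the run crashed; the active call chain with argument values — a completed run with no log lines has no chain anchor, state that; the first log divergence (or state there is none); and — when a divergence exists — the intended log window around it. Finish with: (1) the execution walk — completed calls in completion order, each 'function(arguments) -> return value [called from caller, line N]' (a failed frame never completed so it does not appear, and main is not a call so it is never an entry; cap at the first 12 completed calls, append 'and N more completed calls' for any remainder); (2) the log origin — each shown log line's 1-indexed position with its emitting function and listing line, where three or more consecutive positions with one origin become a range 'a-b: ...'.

Answer: the defect is in probe_limits at line 19.
Key observation: A complete run would log 'probe_limits returns -5' next, but this one stopped at 5 lines.
Crash: probe_limits, line 19, IndexError.
Call chain: main -> probe_limits([10, 12, 10, -4, -4, 3, -5]) (called at line 34).
First divergence: position 6; the shown log stops at 5 lines while the working version next logs 'probe_limits returns -5'.
Intended log window:
  4: match at position 5
  5: probe_limits start, 7 items
  6: probe_limits returns -5
  7: checkpoint: -5
Execution walk:
  weigh_samples([10, 12, 10, -4, -4, 3, -5], 3) -> 5  [called from index_entries, line 9]
  index_entries([10, 12, 10, -4, -4, 3, -5], 3) -> 9  [called from main, line 33]
Log origins:
  1: emitted by main (line 32)
  2: emitted by index_entries (line 8)
  3: emitted by weigh_samples (line 2)
  4: emitted by index_entries (line 10)
  5: emitted by probe_limits (line 15)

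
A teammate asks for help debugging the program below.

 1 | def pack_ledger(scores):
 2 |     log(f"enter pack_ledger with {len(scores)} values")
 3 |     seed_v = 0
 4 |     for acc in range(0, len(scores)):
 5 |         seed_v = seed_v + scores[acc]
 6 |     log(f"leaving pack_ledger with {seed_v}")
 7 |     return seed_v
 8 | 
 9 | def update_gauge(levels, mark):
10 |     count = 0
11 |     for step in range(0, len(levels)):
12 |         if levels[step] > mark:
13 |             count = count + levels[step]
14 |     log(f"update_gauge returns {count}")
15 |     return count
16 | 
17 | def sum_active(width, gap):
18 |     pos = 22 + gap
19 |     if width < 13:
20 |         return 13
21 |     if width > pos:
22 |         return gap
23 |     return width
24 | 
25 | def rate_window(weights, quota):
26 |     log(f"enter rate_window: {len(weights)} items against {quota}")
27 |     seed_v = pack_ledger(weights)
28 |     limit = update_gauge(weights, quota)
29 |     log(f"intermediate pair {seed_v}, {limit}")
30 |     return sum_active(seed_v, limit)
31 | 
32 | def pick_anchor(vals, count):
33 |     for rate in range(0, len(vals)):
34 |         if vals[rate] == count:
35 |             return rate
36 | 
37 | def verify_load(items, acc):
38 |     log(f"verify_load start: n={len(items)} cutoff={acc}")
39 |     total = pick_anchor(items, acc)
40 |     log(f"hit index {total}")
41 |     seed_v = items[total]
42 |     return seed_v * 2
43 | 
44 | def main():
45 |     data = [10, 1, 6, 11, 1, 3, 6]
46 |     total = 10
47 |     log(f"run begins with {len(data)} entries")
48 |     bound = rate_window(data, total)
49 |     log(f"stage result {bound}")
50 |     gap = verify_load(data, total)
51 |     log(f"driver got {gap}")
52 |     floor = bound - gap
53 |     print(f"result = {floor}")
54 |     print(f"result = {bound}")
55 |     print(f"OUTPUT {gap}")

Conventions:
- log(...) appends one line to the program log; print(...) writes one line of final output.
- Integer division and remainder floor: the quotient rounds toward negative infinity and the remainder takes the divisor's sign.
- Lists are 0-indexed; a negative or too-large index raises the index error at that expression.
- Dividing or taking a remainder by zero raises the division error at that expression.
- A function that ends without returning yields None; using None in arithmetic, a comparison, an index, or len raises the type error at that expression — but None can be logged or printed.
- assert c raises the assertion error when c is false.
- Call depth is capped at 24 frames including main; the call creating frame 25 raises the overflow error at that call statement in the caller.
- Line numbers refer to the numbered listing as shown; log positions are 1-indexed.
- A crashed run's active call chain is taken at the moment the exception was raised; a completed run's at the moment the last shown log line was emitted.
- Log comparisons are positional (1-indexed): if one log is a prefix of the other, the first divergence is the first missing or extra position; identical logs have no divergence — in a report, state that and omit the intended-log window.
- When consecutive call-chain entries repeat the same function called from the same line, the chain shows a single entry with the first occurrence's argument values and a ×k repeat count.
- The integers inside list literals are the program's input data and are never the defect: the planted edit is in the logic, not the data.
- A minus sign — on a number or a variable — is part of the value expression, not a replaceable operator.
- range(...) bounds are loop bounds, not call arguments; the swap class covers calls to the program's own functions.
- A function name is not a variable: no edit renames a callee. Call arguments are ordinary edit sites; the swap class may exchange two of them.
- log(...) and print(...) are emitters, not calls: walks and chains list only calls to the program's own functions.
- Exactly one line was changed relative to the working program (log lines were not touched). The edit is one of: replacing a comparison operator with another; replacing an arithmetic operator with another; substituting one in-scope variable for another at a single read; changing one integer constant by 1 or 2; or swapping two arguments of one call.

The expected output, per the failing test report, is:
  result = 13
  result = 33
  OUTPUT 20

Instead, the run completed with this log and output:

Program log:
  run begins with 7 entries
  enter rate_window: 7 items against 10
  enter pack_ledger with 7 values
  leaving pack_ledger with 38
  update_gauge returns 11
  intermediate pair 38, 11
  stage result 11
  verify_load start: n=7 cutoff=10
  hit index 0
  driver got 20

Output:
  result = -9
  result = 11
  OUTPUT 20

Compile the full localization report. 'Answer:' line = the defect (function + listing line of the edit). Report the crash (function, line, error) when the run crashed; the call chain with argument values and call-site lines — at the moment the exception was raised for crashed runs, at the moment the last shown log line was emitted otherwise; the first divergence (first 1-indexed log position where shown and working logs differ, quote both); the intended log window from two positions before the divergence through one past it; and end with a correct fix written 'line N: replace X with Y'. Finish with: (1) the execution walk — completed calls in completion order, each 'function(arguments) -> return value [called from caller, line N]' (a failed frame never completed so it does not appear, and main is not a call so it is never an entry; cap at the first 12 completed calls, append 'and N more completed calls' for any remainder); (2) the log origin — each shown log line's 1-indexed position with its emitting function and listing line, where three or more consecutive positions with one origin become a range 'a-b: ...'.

Answer: the defect is in sum_active at line 22.
Key fact: Log line 7 is where behavior first shows: 'stage result 11' appears instead of 'stage result 33'.
Call chain: main.
First divergence: position 7; shown 'stage result 11' vs intended 'stage result 33'.
Intended log window:
  5: update_gauge returns 11
  6: intermediate pair 38, 11
  7: stage result 33
  8: verify_load start: n=7 cutoff=10
Execution walk:
  pack_ledger([10, 1, 6, 11, 1, 3, 6]) -> 38  [called from rate_window, line 27]
  update_gauge([10, 1, 6, 11, 1, 3, 6], 10) -> 11  [called from rate_window, line 28]
  sum_active(38, 11) -> 11  [called from rate_window, line 30]
  rate_window([10, 1, 6, 11, 1, 3, 6], 10) -> 11  [called from main, line 48]
  pick_anchor([10, 1, 6, 11, 1, 3, 6], 10) -> 0  [called from verify_load, line 39]
  verify_load([10, 1, 6, 11, 1, 3, 6], 10) -> 20  [called from main, line 50]
Log line origins:
  1 — main, line 47
  2 — rate_window, line 26
  3 — pack_ledger, line 2
  4 — pack_ledger, line 6
  5 — update_gauge, line 14
  6 — rate_window, line 29
  7 — main, line 49
  8 — verify_load, line 38
  9 — verify_load, line 40
  10 — main, line 51
A correct fix: line 22: replace `gap` with `pos`.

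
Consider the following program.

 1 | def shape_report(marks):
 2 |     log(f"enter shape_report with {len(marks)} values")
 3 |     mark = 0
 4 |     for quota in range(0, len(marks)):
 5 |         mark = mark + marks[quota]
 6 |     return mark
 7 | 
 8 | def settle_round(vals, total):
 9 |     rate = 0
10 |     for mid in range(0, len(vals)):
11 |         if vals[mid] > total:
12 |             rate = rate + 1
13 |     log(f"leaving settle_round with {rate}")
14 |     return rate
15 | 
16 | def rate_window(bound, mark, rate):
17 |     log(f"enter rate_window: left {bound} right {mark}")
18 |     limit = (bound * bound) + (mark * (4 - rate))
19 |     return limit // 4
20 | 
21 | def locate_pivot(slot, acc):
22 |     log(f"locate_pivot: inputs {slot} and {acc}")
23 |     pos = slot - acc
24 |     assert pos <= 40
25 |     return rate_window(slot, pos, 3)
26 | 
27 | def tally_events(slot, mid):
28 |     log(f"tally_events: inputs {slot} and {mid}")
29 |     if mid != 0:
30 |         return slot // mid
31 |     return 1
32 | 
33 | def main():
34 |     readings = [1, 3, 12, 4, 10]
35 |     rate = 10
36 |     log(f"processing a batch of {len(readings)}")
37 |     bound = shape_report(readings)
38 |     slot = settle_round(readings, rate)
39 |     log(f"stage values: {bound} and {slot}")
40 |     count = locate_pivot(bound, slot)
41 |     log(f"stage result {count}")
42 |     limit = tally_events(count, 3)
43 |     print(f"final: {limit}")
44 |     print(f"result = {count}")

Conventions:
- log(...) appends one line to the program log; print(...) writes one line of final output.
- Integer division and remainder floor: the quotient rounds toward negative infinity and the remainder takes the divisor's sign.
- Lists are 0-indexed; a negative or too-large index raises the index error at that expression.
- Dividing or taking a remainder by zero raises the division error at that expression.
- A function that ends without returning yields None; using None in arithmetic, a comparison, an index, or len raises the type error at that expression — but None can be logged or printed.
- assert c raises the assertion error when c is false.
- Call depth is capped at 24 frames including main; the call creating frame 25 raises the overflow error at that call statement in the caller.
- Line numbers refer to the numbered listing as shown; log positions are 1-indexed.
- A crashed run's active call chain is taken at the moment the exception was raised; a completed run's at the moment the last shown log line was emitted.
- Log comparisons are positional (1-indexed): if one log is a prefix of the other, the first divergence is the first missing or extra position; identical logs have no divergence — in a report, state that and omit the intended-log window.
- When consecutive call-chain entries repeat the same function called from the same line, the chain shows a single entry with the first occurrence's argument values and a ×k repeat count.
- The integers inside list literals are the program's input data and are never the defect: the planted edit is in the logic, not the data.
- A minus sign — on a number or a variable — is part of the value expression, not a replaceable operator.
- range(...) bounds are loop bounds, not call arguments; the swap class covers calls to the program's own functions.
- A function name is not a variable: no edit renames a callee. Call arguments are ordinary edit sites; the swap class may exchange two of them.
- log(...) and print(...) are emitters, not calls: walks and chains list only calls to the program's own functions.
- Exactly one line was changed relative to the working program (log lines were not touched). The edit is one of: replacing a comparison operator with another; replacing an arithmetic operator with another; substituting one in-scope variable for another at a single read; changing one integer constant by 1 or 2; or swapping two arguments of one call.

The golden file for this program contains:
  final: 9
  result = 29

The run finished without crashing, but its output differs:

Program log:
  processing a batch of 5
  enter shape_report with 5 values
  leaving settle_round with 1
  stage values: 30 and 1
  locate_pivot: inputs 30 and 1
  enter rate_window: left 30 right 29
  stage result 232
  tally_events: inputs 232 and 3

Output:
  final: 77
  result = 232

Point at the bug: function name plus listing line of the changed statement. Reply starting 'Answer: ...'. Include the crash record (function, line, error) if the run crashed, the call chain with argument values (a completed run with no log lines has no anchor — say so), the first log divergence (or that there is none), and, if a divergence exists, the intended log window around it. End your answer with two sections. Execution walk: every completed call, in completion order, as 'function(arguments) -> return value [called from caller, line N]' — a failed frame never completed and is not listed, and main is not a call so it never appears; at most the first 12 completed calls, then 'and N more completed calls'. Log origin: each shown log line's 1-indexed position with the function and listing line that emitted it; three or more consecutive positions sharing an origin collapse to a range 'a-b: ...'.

Answer: the defect is in rate_window at line 18.
The tell: At log position 7 the runs split — shown 'stage result 232', but the working version logs 'stage result 29'.
Call chain: main -> tally_events(232, 3) (called at line 42).
First divergence: position 7; shown 'stage result 232' vs intended 'stage result 29'.
Intended log window:
  5: locate_pivot: inputs 30 and 1
  6: enter rate_window: left 30 right 29
  7: stage result 29
  8: tally_events: inputs 29 and 3
Execution walk:
  shape_report([1, 3, 12, 4, 10]) -> 30  [called from main, line 37]
  settle_round([1, 3, 12, 4, 10], 10) -> 1  [called from main, line 38]
  rate_window(30, 29, 3) -> 232  [called from locate_pivot, line 25]
  locate_pivot(30, 1) -> 232  [called from main, line 40]
  tally_events(232, 3) -> 77  [called from main, line 42]
Origin of each log line:
  1: from main, line 36
  2: from shape_report, line 2
  3: from settle_round, line 13
  4: from main, line 39
  5: from locate_pivot, line 22
  6: from rate_window, line 17
  7: from main, line 41
  8: from tally_events, line 28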